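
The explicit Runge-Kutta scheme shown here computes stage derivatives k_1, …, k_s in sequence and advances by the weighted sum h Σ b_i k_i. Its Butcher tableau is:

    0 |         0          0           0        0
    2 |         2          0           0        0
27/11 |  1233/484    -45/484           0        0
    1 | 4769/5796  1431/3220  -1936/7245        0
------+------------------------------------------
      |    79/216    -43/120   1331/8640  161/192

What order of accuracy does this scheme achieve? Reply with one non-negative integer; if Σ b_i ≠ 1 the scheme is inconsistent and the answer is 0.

4

b = (79/216, -43/120, 1331/8640, 161/192)
c = (0, 2, 27/11, 1)
Ac = (0, 0, -45/242, 75/322)
Σ b_i: 79/216·1 + (-43/120)·1 + 1331/8640·1 + 161/192·1 = 1 ✓
b·c: (-43/120)·2 + 1331/8640·27/11 + 161/192·1 = 1/2 ✓
b·c²: (-43/120)·4 + 1331/8640·729/121 + 161/192·1 = 1/3 ✓
b·Ac: 1331/8640·(-45/242) + 161/192·75/322 = 1/6 ✓
b·c³: (-43/120)·8 + 1331/8640·19683/1331 + 161/192·1 = 1/4 ✓
b·(c∘Ac): 1331/8640·(-1215/2662) + 161/192·75/322 = 1/8 ✓
b·Ac²: 1331/8640·(-45/121) + 161/192·27/161 = 1/12 ✓
b·A²c: 161/192·8/161 = 1/24 ✓; 4 stages ⇒ order 4.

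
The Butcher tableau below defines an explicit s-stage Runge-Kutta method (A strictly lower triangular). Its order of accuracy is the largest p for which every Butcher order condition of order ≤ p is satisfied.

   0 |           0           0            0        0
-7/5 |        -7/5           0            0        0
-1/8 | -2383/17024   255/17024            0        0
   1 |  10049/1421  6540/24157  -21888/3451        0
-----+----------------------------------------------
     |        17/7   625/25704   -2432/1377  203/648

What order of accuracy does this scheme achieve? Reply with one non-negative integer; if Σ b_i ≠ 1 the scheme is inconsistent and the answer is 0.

b = (17/7, 625/25704, -2432/1377, 203/648)
c = (0, -7/5, -1/8, 1)
Ac = (0, 0, -51/2432, 12/29)
Σ b_i: 17/7·1 + 625/25704·1 + (-2432/1377)·1 + 203/648·1 = 1 ✓
b·c: 625/25704·(-7/5) + (-2432/1377)·(-1/8) + 203/648·1 = 1/2 ✓
b·c²: 625/25704·49/25 + (-2432/1377)·1/64 + 203/648·1 = 1/3 ✓
b·Ac: (-2432/1377)·(-51/2432) + 203/648·12/29 = 1/6 ✓
b·c³: 625/25704·(-343/125) + (-2432/1377)·(-1/512) + 203/648·1 = 1/4 ✓
b·(c∘Ac): (-2432/1377)·51/19456 + 203/648·12/29 = 1/8 ✓
b·Ac²: (-2432/1377)·357/12160 + 203/648·438/1015 = 1/12 ✓
b·A²c: 203/648·27/203 = 1/24 ✓; 4 stages ⇒ order 4.

4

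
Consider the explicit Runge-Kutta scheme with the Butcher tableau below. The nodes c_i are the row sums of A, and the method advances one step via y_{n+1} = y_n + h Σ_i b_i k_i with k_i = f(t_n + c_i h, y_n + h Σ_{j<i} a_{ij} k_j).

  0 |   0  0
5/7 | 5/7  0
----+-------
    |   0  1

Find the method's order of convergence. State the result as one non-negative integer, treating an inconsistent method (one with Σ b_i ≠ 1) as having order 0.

b = (0, 1)
c = (0, 5/7)
Σ b_i: 1·1 = 1 ✓
b·c: 1·5/7 = 5/7 ≠ 1/2 ⇒ order 1.

1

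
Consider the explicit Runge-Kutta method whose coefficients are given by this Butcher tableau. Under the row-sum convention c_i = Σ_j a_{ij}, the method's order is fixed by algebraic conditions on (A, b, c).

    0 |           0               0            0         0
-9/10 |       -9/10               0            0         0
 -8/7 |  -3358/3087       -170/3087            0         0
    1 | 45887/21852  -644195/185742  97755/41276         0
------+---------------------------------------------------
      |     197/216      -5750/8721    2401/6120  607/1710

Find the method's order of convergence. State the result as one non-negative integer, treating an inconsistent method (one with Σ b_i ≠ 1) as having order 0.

b = (197/216, -5750/8721, 2401/6120, 607/1710)
c = (0, -9/10, -8/7, 1)
Ac = (0, 0, 17/343, 1007/2428)
Σ b_i: 197/216·1 + (-5750/8721)·1 + 2401/6120·1 + 607/1710·1 = 1 ✓
b·c: (-5750/8721)·(-9/10) + 2401/6120·(-8/7) + 607/1710·1 = 1/2 ✓
b·c²: (-5750/8721)·81/100 + 2401/6120·64/49 + 607/1710·1 = 1/3 ✓
b·Ac: 2401/6120·17/343 + 607/1710·1007/2428 = 1/6 ✓
b·c³: (-5750/8721)·(-729/1000) + 2401/6120·(-512/343) + 607/1710·1 = 1/4 ✓
b·(c∘Ac): 2401/6120·(-136/2401) + 607/1710·1007/2428 = 1/8 ✓
b·Ac²: 2401/6120·(-153/3430) + 607/1710·6897/24280 = 1/12 ✓
b·A²c: 607/1710·285/2428 = 1/24 ✓; 4 stages ⇒ order 4.

4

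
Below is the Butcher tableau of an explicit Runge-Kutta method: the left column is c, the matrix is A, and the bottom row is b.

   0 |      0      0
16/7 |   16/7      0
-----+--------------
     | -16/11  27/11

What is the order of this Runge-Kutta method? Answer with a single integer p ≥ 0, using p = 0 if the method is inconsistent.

1

b = (-16/11, 27/11)
c = (0, 16/7)
Σ b_i: (-16/11)·1 + 27/11·1 = 1 ✓
b·c: 27/11·16/7 = 432/77 ≠ 1/2 ⇒ order 1.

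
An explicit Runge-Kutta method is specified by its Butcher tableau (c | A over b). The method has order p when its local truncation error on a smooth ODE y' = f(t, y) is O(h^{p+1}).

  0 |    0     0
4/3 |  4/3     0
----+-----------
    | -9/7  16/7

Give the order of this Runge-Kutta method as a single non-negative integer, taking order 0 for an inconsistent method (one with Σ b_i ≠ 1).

1

b = (-9/7, 16/7)
c = (0, 4/3)
Σ b_i: (-9/7)·1 + 16/7·1 = 1 ✓
b·c: 16/7·4/3 = 64/21 ≠ 1/2 ⇒ order 1.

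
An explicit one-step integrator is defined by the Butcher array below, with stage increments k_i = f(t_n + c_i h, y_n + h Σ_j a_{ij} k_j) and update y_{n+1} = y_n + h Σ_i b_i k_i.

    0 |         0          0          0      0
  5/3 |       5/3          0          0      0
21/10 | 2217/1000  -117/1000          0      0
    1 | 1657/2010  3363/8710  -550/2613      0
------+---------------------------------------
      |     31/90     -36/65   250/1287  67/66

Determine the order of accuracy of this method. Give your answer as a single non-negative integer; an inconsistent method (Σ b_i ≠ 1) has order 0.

4

b = (31/90, -36/65, 250/1287, 67/66)
c = (0, 5/3, 21/10, 1)
Ac = (0, 0, -39/200, 27/134)
Σ b_i: 31/90·1 + (-36/65)·1 + 250/1287·1 + 67/66·1 = 1 ✓
b·c: (-36/65)·5/3 + 250/1287·21/10 + 67/66·1 = 1/2 ✓
b·c²: (-36/65)·25/9 + 250/1287·441/100 + 67/66·1 = 1/3 ✓
b·Ac: 250/1287·(-39/200) + 67/66·27/134 = 1/6 ✓
b·c³: (-36/65)·125/27 + 250/1287·9261/1000 + 67/66·1 = 1/4 ✓
b·(c∘Ac): 250/1287·(-819/2000) + 67/66·27/134 = 1/8 ✓
b·Ac²: 250/1287·(-13/40) + 67/66·29/201 = 1/12 ✓
b·A²c: 67/66·11/268 = 1/24 ✓; 4 stages ⇒ order 4.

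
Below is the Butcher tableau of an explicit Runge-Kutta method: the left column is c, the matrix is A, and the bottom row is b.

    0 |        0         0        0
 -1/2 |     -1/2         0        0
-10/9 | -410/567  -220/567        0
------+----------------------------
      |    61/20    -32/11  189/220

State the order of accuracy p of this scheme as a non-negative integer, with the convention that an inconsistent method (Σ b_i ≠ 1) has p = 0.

3

b = (61/20, -32/11, 189/220)
c = (0, -1/2, -10/9)
Ac = (0, 0, 110/567)
Σ b_i: 61/20·1 + (-32/11)·1 + 189/220·1 = 1 ✓
b·c: (-32/11)·(-1/2) + 189/220·(-10/9) = 1/2 ✓
b·c²: (-32/11)·1/4 + 189/220·100/81 = 1/3 ✓
b·Ac: 189/220·110/567 = 1/6 ✓; 3 stages ⇒ order 3.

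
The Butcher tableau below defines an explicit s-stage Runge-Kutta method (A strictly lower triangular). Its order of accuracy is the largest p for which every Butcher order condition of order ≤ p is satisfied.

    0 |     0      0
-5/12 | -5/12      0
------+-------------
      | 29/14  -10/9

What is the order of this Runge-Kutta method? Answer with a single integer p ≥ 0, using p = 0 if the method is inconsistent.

0

b = (29/14, -10/9)
c = (0, -5/12)
Σ b_i: 29/14·1 + (-10/9)·1 = 121/126 ≠ 1 ⇒ order 0.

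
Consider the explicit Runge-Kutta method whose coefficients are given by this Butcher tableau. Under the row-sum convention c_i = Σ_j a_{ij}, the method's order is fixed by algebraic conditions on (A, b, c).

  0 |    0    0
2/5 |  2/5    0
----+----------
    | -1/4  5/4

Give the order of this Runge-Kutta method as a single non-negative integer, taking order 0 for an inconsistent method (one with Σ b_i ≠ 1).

b = (-1/4, 5/4)
c = (0, 2/5)
Σ b_i: (-1/4)·1 + 5/4·1 = 1 ✓
b·c: 5/4·2/5 = 1/2 ✓; 2 stages ⇒ order 2.

2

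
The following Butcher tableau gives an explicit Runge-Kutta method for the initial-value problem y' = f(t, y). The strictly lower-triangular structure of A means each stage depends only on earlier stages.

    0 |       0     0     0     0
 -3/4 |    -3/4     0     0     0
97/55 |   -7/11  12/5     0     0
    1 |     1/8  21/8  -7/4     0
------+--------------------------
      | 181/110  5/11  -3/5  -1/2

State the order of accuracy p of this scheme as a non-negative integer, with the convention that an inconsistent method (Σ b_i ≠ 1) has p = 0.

b = (181/110, 5/11, -3/5, -1/2)
c = (0, -3/4, 97/55, 1)
Ac = (0, 0, -9/5, -8897/1760)
Σ b_i: 181/110·1 + 5/11·1 + (-3/5)·1 + (-1/2)·1 = 1 ✓
b·c: 5/11·(-3/4) + (-3/5)·97/55 + (-1/2)·1 = -2089/1100 ≠ 1/2 ⇒ order 1.

1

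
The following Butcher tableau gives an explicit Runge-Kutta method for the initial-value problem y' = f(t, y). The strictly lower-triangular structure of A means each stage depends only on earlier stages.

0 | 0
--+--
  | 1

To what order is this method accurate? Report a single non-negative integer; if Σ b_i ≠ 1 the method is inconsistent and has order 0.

1

b = (1)
c = (0)
Σ b_i: 1·1 = 1 ✓; 1 stage ⇒ order 1.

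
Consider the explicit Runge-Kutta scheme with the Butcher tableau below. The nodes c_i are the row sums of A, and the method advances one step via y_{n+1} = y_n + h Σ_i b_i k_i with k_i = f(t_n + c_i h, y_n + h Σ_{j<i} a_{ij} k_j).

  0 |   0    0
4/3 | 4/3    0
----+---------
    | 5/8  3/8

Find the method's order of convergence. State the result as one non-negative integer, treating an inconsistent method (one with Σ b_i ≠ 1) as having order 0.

b = (5/8, 3/8)
c = (0, 4/3)
Σ b_i: 5/8·1 + 3/8·1 = 1 ✓
b·c: 3/8·4/3 = 1/2 ✓; 2 stages ⇒ order 2.

2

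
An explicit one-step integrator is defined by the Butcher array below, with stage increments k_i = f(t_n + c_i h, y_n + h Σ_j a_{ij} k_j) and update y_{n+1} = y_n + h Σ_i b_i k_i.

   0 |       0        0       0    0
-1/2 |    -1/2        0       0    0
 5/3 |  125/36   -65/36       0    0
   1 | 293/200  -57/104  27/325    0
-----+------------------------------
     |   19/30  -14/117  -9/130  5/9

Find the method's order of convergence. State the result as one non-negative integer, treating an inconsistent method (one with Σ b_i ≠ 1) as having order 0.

4

b = (19/30, -14/117, -9/130, 5/9)
c = (0, -1/2, 5/3, 1)
Ac = (0, 0, 65/72, 33/80)
Σ b_i: 19/30·1 + (-14/117)·1 + (-9/130)·1 + 5/9·1 = 1 ✓
b·c: (-14/117)·(-1/2) + (-9/130)·5/3 + 5/9·1 = 1/2 ✓
b·c²: (-14/117)·1/4 + (-9/130)·25/9 + 5/9·1 = 1/3 ✓
b·Ac: (-9/130)·65/72 + 5/9·33/80 = 1/6 ✓
b·c³: (-14/117)·(-1/8) + (-9/130)·125/27 + 5/9·1 = 1/4 ✓
b·(c∘Ac): (-9/130)·325/216 + 5/9·33/80 = 1/8 ✓
b·Ac²: (-9/130)·(-65/144) + 5/9·3/32 = 1/12 ✓
b·A²c: 5/9·3/40 = 1/24 ✓; 4 stages ⇒ order 4.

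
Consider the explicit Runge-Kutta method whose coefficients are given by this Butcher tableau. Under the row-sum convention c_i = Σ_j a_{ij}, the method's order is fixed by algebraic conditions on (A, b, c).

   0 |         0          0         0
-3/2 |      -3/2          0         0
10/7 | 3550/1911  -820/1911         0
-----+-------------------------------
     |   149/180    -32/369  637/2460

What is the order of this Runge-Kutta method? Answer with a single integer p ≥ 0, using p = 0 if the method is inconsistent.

b = (149/180, -32/369, 637/2460)
c = (0, -3/2, 10/7)
Ac = (0, 0, 410/637)
Σ b_i: 149/180·1 + (-32/369)·1 + 637/2460·1 = 1 ✓
b·c: (-32/369)·(-3/2) + 637/2460·10/7 = 1/2 ✓
b·c²: (-32/369)·9/4 + 637/2460·100/49 = 1/3 ✓
b·Ac: 637/2460·410/637 = 1/6 ✓; 3 stages ⇒ order 3.

3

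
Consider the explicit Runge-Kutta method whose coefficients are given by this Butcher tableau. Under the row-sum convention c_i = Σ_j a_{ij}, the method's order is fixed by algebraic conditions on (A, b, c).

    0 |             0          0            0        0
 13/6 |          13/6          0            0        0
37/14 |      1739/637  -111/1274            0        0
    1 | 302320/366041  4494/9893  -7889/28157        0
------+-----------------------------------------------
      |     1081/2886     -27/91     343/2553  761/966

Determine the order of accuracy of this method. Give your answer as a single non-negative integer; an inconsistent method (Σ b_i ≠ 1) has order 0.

4

b = (1081/2886, -27/91, 343/2553, 761/966)
c = (0, 13/6, 37/14, 1)
Ac = (0, 0, -37/196, 371/1522)
Σ b_i: 1081/2886·1 + (-27/91)·1 + 343/2553·1 + 761/966·1 = 1 ✓
b·c: (-27/91)·13/6 + 343/2553·37/14 + 761/966·1 = 1/2 ✓
b·c²: (-27/91)·169/36 + 343/2553·1369/196 + 761/966·1 = 1/3 ✓
b·Ac: 343/2553·(-37/196) + 761/966·371/1522 = 1/6 ✓
b·c³: (-27/91)·2197/216 + 343/2553·50653/2744 + 761/966·1 = 1/4 ✓
b·(c∘Ac): 343/2553·(-1369/2744) + 761/966·371/1522 = 1/8 ✓
b·Ac²: 343/2553·(-481/1176) + 761/966·1603/9132 = 1/12 ✓
b·A²c: 761/966·161/3044 = 1/24 ✓; 4 stages ⇒ order 4.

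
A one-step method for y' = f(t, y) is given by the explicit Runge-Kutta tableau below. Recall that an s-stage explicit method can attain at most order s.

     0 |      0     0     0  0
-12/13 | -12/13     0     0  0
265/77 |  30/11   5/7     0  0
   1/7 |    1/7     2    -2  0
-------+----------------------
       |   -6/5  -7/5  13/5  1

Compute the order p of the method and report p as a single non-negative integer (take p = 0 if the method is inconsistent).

b = (-6/5, -7/5, 13/5, 1)
c = (0, -12/13, 265/77, 1/7)
Ac = (0, 0, -60/91, -8738/1001)
Σ b_i: (-6/5)·1 + (-7/5)·1 + 13/5·1 + 1·1 = 1 ✓
b·c: (-7/5)·(-12/13) + 13/5·265/77 + 1·1/7 = 7424/715 ≠ 1/2 ⇒ order 1.

1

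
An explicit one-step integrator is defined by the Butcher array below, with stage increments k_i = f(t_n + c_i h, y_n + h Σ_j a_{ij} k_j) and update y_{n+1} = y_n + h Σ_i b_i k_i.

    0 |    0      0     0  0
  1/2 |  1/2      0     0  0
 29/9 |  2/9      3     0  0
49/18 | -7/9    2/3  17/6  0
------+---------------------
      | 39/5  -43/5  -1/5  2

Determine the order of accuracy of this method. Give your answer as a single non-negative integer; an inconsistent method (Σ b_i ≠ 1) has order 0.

b = (39/5, -43/5, -1/5, 2)
c = (0, 1/2, 29/9, 49/18)
Ac = (0, 0, 3/2, 511/54)
Σ b_i: 39/5·1 + (-43/5)·1 + (-1/5)·1 + 2·1 = 1 ✓
b·c: (-43/5)·1/2 + (-1/5)·29/9 + 2·49/18 = 1/2 ✓
b·c²: (-43/5)·1/4 + (-1/5)·841/81 + 2·2401/324 = 1907/180 ≠ 1/3 ⇒ order 2.
b·Ac: (-1/5)·3/2 + 2·511/54 = 5029/270 ≠ 1/6

2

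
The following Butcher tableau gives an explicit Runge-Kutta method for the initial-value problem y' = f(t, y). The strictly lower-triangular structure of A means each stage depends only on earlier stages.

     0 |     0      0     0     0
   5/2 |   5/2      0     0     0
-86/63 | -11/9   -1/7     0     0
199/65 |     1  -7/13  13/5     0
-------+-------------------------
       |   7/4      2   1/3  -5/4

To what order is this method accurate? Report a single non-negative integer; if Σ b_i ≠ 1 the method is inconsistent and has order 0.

0

b = (7/4, 2, 1/3, -5/4)
c = (0, 5/2, -86/63, 199/65)
Ac = (0, 0, -5/14, -40093/8190)
Σ b_i: 7/4·1 + 2·1 + 1/3·1 + (-5/4)·1 = 17/6 ≠ 1 ⇒ order 0.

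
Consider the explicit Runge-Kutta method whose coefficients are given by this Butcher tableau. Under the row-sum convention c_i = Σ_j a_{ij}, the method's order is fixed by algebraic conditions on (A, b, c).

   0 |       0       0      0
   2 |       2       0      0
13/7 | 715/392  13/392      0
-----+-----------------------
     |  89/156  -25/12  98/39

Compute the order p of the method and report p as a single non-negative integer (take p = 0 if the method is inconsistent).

b = (89/156, -25/12, 98/39)
c = (0, 2, 13/7)
Ac = (0, 0, 13/196)
Σ b_i: 89/156·1 + (-25/12)·1 + 98/39·1 = 1 ✓
b·c: (-25/12)·2 + 98/39·13/7 = 1/2 ✓
b·c²: (-25/12)·4 + 98/39·169/49 = 1/3 ✓
b·Ac: 98/39·13/196 = 1/6 ✓; 3 stages ⇒ order 3.

3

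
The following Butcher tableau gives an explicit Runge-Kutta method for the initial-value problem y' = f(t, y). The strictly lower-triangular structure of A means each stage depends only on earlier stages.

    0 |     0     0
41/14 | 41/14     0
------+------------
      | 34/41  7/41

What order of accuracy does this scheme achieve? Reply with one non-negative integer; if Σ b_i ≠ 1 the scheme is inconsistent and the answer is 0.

2

b = (34/41, 7/41)
c = (0, 41/14)
Σ b_i: 34/41·1 + 7/41·1 = 1 ✓
b·c: 7/41·41/14 = 1/2 ✓; 2 stages ⇒ order 2.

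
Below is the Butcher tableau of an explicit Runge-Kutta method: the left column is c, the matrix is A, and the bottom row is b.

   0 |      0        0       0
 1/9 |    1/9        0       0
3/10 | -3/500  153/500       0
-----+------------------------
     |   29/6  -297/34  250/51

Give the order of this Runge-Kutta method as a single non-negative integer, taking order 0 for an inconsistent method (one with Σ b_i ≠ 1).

3

b = (29/6, -297/34, 250/51)
c = (0, 1/9, 3/10)
Ac = (0, 0, 17/500)
Σ b_i: 29/6·1 + (-297/34)·1 + 250/51·1 = 1 ✓
b·c: (-297/34)·1/9 + 250/51·3/10 = 1/2 ✓
b·c²: (-297/34)·1/81 + 250/51·9/100 = 1/3 ✓
b·Ac: 250/51·17/500 = 1/6 ✓; 3 stages ⇒ order 3.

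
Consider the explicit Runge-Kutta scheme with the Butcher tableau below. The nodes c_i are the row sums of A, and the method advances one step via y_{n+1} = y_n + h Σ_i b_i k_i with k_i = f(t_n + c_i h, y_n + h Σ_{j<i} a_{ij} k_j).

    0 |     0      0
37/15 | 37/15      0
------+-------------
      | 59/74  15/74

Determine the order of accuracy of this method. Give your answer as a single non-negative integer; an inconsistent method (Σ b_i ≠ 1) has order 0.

2

b = (59/74, 15/74)
c = (0, 37/15)
Σ b_i: 59/74·1 + 15/74·1 = 1 ✓
b·c: 15/74·37/15 = 1/2 ✓; 2 stages ⇒ order 2.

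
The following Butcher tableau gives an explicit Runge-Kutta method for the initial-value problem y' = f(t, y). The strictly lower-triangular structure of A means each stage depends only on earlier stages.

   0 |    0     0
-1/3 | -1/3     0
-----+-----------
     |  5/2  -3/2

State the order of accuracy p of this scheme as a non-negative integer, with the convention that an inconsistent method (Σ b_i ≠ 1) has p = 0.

b = (5/2, -3/2)
c = (0, -1/3)
Σ b_i: 5/2·1 + (-3/2)·1 = 1 ✓
b·c: (-3/2)·(-1/3) = 1/2 ✓; 2 stages ⇒ order 2.

2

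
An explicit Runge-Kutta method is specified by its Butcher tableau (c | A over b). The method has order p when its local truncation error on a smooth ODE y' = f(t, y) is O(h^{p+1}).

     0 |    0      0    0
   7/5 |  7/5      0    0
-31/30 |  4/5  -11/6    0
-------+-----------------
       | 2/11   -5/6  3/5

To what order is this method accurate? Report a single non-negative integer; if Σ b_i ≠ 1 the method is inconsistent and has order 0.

b = (2/11, -5/6, 3/5)
c = (0, 7/5, -31/30)
Ac = (0, 0, -77/30)
Σ b_i: 2/11·1 + (-5/6)·1 + 3/5·1 = -17/330 ≠ 1 ⇒ order 0.

0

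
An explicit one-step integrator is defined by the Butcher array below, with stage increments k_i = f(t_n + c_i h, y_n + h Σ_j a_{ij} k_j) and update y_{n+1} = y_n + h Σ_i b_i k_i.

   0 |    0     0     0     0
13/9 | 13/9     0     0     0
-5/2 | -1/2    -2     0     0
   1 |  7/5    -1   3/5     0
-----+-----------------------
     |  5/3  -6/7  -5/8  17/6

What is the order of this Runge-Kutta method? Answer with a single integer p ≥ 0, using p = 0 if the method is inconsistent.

b = (5/3, -6/7, -5/8, 17/6)
c = (0, 13/9, -5/2, 1)
Ac = (0, 0, -26/9, -53/18)
Σ b_i: 5/3·1 + (-6/7)·1 + (-5/8)·1 + 17/6·1 = 169/56 ≠ 1 ⇒ order 0.

0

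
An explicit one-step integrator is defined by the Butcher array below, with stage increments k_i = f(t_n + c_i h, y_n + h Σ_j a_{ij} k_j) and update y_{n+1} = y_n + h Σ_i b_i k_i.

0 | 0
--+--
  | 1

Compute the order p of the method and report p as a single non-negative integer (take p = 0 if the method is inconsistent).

1

b = (1)
c = (0)
Σ b_i: 1·1 = 1 ✓; 1 stage ⇒ order 1.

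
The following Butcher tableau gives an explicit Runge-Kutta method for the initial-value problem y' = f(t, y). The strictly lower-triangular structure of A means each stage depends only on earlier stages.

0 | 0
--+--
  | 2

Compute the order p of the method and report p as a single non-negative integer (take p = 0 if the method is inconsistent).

b = (2)
c = (0)
Σ b_i: 2·1 = 2 ≠ 1 ⇒ order 0.

0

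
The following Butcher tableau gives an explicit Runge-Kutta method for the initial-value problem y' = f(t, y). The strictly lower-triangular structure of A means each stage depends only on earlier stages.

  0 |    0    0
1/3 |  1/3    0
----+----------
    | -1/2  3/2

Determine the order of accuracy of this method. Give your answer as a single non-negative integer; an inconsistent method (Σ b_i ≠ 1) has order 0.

b = (-1/2, 3/2)
c = (0, 1/3)
Σ b_i: (-1/2)·1 + 3/2·1 = 1 ✓
b·c: 3/2·1/3 = 1/2 ✓; 2 stages ⇒ order 2.

2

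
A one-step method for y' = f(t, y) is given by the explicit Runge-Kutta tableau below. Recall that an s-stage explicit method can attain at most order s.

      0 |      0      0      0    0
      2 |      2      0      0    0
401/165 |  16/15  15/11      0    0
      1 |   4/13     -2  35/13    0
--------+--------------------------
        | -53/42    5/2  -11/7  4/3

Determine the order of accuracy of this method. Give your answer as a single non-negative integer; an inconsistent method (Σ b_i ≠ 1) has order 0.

1

b = (-53/42, 5/2, -11/7, 4/3)
c = (0, 2, 401/165, 1)
Ac = (0, 0, 30/11, 1091/429)
Σ b_i: (-53/42)·1 + 5/2·1 + (-11/7)·1 + 4/3·1 = 1 ✓
b·c: 5/2·2 + (-11/7)·401/165 + 4/3·1 = 88/35 ≠ 1/2 ⇒ order 1.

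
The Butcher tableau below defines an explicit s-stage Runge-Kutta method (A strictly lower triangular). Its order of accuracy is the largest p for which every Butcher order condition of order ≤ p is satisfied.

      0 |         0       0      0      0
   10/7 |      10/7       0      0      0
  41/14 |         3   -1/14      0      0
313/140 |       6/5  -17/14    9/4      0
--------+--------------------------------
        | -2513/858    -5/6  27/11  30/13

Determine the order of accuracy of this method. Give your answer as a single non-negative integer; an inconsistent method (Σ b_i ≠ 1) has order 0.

1

b = (-2513/858, -5/6, 27/11, 30/13)
c = (0, 10/7, 41/14, 313/140)
Ac = (0, 0, -5/49, 1903/392)
Σ b_i: (-2513/858)·1 + (-5/6)·1 + 27/11·1 + 30/13·1 = 1 ✓
b·c: (-5/6)·10/7 + 27/11·41/14 + 30/13·313/140 = 33505/3003 ≠ 1/2 ⇒ order 1.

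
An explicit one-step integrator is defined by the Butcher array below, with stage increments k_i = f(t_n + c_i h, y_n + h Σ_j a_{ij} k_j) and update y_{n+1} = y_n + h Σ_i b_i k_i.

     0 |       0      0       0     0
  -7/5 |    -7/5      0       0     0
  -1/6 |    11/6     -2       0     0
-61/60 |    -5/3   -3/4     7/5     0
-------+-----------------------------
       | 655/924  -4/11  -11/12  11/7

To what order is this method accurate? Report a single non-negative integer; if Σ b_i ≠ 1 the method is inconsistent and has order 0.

b = (655/924, -4/11, -11/12, 11/7)
c = (0, -7/5, -1/6, -61/60)
Ac = (0, 0, 14/5, 49/60)
Σ b_i: 655/924·1 + (-4/11)·1 + (-11/12)·1 + 11/7·1 = 1 ✓
b·c: (-4/11)·(-7/5) + (-11/12)·(-1/6) + 11/7·(-61/60) = -25939/27720 ≠ 1/2 ⇒ order 1.

1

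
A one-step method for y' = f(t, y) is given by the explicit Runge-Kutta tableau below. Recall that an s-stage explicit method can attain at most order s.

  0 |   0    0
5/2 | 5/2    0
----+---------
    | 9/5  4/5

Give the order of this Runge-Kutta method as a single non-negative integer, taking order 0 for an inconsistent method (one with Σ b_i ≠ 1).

b = (9/5, 4/5)
c = (0, 5/2)
Σ b_i: 9/5·1 + 4/5·1 = 13/5 ≠ 1 ⇒ order 0.

0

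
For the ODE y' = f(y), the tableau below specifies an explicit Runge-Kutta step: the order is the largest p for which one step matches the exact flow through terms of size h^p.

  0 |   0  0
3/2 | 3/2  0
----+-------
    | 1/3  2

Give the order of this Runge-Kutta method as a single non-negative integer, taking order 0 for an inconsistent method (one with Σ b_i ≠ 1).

0

b = (1/3, 2)
c = (0, 3/2)
Σ b_i: 1/3·1 + 2·1 = 7/3 ≠ 1 ⇒ order 0.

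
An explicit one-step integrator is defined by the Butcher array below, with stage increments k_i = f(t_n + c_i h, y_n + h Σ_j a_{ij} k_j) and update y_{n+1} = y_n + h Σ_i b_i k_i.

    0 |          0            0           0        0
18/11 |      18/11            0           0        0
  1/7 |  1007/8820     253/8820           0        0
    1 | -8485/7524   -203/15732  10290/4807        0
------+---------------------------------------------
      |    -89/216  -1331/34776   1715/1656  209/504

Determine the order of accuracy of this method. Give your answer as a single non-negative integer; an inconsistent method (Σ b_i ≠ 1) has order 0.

4

b = (-89/216, -1331/34776, 1715/1656, 209/504)
c = (0, 18/11, 1/7, 1)
Ac = (0, 0, 23/490, 119/418)
Σ b_i: (-89/216)·1 + (-1331/34776)·1 + 1715/1656·1 + 209/504·1 = 1 ✓
b·c: (-1331/34776)·18/11 + 1715/1656·1/7 + 209/504·1 = 1/2 ✓
b·c²: (-1331/34776)·324/121 + 1715/1656·1/49 + 209/504·1 = 1/3 ✓
b·Ac: 1715/1656·23/490 + 209/504·119/418 = 1/6 ✓
b·c³: (-1331/34776)·5832/1331 + 1715/1656·1/343 + 209/504·1 = 1/4 ✓
b·(c∘Ac): 1715/1656·23/3430 + 209/504·119/418 = 1/8 ✓
b·Ac²: 1715/1656·207/2695 + 209/504·21/2299 = 1/12 ✓
b·A²c: 209/504·21/209 = 1/24 ✓; 4 stages ⇒ order 4.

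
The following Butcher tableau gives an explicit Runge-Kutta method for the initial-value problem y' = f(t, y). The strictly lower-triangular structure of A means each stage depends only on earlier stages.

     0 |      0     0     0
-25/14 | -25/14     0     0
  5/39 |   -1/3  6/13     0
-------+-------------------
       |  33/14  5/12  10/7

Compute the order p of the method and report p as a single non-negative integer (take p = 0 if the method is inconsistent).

0

b = (33/14, 5/12, 10/7)
c = (0, -25/14, 5/39)
Ac = (0, 0, -75/91)
Σ b_i: 33/14·1 + 5/12·1 + 10/7·1 = 353/84 ≠ 1 ⇒ order 0.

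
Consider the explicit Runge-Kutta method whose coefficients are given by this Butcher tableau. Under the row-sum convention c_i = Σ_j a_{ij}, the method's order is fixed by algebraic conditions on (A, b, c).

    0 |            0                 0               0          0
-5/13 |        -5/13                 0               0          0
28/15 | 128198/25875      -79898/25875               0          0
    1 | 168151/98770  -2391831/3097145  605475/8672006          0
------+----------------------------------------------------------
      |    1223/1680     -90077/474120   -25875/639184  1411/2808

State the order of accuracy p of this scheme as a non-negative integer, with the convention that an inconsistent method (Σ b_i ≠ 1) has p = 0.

b = (1223/1680, -90077/474120, -25875/639184, 1411/2808)
c = (0, -5/13, 28/15, 1)
Ac = (0, 0, 6146/5175, 603/1411)
Σ b_i: 1223/1680·1 + (-90077/474120)·1 + (-25875/639184)·1 + 1411/2808·1 = 1 ✓
b·c: (-90077/474120)·(-5/13) + (-25875/639184)·28/15 + 1411/2808·1 = 1/2 ✓
b·c²: (-90077/474120)·25/169 + (-25875/639184)·784/225 + 1411/2808·1 = 1/3 ✓
b·Ac: (-25875/639184)·6146/5175 + 1411/2808·603/1411 = 1/6 ✓
b·c³: (-90077/474120)·(-125/2197) + (-25875/639184)·21952/3375 + 1411/2808·1 = 1/4 ✓
b·(c∘Ac): (-25875/639184)·172088/77625 + 1411/2808·603/1411 = 1/8 ✓
b·Ac²: (-25875/639184)·(-6146/13455) + 1411/2808·2367/18343 = 1/12 ✓
b·A²c: 1411/2808·117/1411 = 1/24 ✓; 4 stages ⇒ order 4.

4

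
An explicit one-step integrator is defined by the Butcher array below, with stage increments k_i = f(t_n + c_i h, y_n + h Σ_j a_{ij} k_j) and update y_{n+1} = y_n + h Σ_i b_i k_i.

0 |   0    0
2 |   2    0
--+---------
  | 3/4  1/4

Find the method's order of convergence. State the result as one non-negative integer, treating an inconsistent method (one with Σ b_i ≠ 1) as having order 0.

b = (3/4, 1/4)
c = (0, 2)
Σ b_i: 3/4·1 + 1/4·1 = 1 ✓
b·c: 1/4·2 = 1/2 ✓; 2 stages ⇒ order 2.

2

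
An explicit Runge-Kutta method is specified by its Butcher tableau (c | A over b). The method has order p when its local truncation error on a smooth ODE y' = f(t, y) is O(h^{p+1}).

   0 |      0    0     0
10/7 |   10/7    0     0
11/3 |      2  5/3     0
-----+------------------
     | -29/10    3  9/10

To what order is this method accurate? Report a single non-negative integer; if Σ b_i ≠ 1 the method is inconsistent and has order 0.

b = (-29/10, 3, 9/10)
c = (0, 10/7, 11/3)
Ac = (0, 0, 50/21)
Σ b_i: (-29/10)·1 + 3·1 + 9/10·1 = 1 ✓
b·c: 3·10/7 + 9/10·11/3 = 531/70 ≠ 1/2 ⇒ order 1.

1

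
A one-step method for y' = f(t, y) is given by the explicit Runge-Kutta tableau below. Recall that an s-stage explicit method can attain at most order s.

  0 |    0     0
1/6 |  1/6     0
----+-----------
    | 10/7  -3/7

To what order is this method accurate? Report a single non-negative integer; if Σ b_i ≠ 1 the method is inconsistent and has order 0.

1

b = (10/7, -3/7)
c = (0, 1/6)
Σ b_i: 10/7·1 + (-3/7)·1 = 1 ✓
b·c: (-3/7)·1/6 = -1/14 ≠ 1/2 ⇒ order 1.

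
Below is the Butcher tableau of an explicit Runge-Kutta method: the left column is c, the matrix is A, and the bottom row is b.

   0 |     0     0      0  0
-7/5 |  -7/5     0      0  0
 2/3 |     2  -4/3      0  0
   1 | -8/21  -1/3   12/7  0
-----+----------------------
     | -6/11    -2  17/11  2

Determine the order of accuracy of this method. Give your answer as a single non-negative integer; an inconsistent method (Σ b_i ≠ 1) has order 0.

b = (-6/11, -2, 17/11, 2)
c = (0, -7/5, 2/3, 1)
Ac = (0, 0, 28/15, 169/105)
Σ b_i: (-6/11)·1 + (-2)·1 + 17/11·1 + 2·1 = 1 ✓
b·c: (-2)·(-7/5) + 17/11·2/3 + 2·1 = 962/165 ≠ 1/2 ⇒ order 1.

1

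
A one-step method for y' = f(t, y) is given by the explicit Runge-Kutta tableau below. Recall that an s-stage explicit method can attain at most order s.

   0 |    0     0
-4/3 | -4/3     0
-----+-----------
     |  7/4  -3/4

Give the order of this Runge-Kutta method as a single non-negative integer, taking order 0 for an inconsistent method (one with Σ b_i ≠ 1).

1

b = (7/4, -3/4)
c = (0, -4/3)
Σ b_i: 7/4·1 + (-3/4)·1 = 1 ✓
b·c: (-3/4)·(-4/3) = 1 ≠ 1/2 ⇒ order 1.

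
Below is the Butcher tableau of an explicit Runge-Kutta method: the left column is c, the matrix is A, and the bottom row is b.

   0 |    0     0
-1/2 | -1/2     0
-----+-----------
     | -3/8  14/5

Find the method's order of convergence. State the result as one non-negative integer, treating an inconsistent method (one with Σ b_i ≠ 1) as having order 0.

0

b = (-3/8, 14/5)
c = (0, -1/2)
Σ b_i: (-3/8)·1 + 14/5·1 = 97/40 ≠ 1 ⇒ order 0.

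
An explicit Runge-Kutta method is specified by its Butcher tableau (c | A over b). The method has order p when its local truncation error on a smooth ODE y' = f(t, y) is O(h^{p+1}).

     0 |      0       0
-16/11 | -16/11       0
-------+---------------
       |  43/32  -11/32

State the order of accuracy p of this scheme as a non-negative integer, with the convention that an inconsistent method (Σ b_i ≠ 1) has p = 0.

2

b = (43/32, -11/32)
c = (0, -16/11)
Σ b_i: 43/32·1 + (-11/32)·1 = 1 ✓
b·c: (-11/32)·(-16/11) = 1/2 ✓; 2 stages ⇒ order 2.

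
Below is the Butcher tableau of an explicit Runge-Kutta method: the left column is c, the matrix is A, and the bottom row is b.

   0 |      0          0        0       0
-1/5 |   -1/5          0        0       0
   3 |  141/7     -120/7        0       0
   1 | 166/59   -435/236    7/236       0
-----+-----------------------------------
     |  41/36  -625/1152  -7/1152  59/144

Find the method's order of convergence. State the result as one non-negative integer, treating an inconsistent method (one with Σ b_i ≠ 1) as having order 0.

b = (41/36, -625/1152, -7/1152, 59/144)
c = (0, -1/5, 3, 1)
Ac = (0, 0, 24/7, 27/59)
Σ b_i: 41/36·1 + (-625/1152)·1 + (-7/1152)·1 + 59/144·1 = 1 ✓
b·c: (-625/1152)·(-1/5) + (-7/1152)·3 + 59/144·1 = 1/2 ✓
b·c²: (-625/1152)·1/25 + (-7/1152)·9 + 59/144·1 = 1/3 ✓
b·Ac: (-7/1152)·24/7 + 59/144·27/59 = 1/6 ✓
b·c³: (-625/1152)·(-1/125) + (-7/1152)·27 + 59/144·1 = 1/4 ✓
b·(c∘Ac): (-7/1152)·72/7 + 59/144·27/59 = 1/8 ✓
b·Ac²: (-7/1152)·(-24/35) + 59/144·57/295 = 1/12 ✓
b·A²c: 59/144·6/59 = 1/24 ✓; 4 stages ⇒ order 4.

4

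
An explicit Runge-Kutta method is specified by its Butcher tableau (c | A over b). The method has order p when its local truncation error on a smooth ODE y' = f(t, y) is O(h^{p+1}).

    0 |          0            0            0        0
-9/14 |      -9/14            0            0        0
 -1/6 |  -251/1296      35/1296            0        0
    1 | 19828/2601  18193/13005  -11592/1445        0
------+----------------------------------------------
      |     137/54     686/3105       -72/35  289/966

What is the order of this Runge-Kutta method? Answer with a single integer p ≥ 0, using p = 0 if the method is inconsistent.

b = (137/54, 686/3105, -72/35, 289/966)
c = (0, -9/14, -1/6, 1)
Ac = (0, 0, -5/288, 253/578)
Σ b_i: 137/54·1 + 686/3105·1 + (-72/35)·1 + 289/966·1 = 1 ✓
b·c: 686/3105·(-9/14) + (-72/35)·(-1/6) + 289/966·1 = 1/2 ✓
b·c²: 686/3105·81/196 + (-72/35)·1/36 + 289/966·1 = 1/3 ✓
b·Ac: (-72/35)·(-5/288) + 289/966·253/578 = 1/6 ✓
b·c³: 686/3105·(-729/2744) + (-72/35)·(-1/216) + 289/966·1 = 1/4 ✓
b·(c∘Ac): (-72/35)·5/1728 + 289/966·253/578 = 1/8 ✓
b·Ac²: (-72/35)·5/448 + 289/966·2875/8092 = 1/12 ✓
b·A²c: 289/966·161/1156 = 1/24 ✓; 4 stages ⇒ order 4.

4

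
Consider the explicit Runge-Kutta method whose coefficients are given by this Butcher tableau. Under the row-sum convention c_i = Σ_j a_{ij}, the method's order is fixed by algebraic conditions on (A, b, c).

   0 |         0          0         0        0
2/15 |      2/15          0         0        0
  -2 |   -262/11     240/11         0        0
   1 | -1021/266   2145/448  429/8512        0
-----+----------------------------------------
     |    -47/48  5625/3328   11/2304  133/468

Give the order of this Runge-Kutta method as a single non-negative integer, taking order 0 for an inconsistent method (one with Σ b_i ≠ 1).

4

b = (-47/48, 5625/3328, 11/2304, 133/468)
c = (0, 2/15, -2, 1)
Ac = (0, 0, 32/11, 143/266)
Σ b_i: (-47/48)·1 + 5625/3328·1 + 11/2304·1 + 133/468·1 = 1 ✓
b·c: 5625/3328·2/15 + 11/2304·(-2) + 133/468·1 = 1/2 ✓
b·c²: 5625/3328·4/225 + 11/2304·4 + 133/468·1 = 1/3 ✓
b·Ac: 11/2304·32/11 + 133/468·143/266 = 1/6 ✓
b·c³: 5625/3328·8/3375 + 11/2304·(-8) + 133/468·1 = 1/4 ✓
b·(c∘Ac): 11/2304·(-64/11) + 133/468·143/266 = 1/8 ✓
b·Ac²: 11/2304·64/165 + 133/468·572/1995 = 1/12 ✓
b·A²c: 133/468·39/266 = 1/24 ✓; 4 stages ⇒ order 4.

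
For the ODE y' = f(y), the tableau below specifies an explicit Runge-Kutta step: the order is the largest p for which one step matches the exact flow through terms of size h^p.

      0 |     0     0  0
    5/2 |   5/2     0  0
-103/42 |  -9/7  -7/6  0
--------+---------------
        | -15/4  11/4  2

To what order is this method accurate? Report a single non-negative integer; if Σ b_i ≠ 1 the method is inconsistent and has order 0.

1

b = (-15/4, 11/4, 2)
c = (0, 5/2, -103/42)
Ac = (0, 0, -35/12)
Σ b_i: (-15/4)·1 + 11/4·1 + 2·1 = 1 ✓
b·c: 11/4·5/2 + 2·(-103/42) = 331/168 ≠ 1/2 ⇒ order 1.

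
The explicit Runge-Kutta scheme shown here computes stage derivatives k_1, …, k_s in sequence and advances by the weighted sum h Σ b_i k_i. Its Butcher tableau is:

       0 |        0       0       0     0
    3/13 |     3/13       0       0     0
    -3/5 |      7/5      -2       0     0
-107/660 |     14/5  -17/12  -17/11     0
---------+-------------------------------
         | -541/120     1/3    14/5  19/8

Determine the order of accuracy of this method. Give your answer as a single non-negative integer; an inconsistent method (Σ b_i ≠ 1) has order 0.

b = (-541/120, 1/3, 14/5, 19/8)
c = (0, 3/13, -3/5, -107/660)
Ac = (0, 0, -6/13, 1717/2860)
Σ b_i: (-541/120)·1 + 1/3·1 + 14/5·1 + 19/8·1 = 1 ✓
b·c: 1/3·3/13 + 14/5·(-3/5) + 19/8·(-107/660) = -682321/343200 ≠ 1/2 ⇒ order 1.

1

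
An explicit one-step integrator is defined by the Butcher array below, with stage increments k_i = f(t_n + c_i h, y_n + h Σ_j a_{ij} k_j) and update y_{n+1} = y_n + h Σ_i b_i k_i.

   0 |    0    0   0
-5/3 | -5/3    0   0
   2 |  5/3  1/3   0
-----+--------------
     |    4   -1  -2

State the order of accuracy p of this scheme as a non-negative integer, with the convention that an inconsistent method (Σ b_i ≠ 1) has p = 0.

b = (4, -1, -2)
c = (0, -5/3, 2)
Ac = (0, 0, -5/9)
Σ b_i: 4·1 + (-1)·1 + (-2)·1 = 1 ✓
b·c: (-1)·(-5/3) + (-2)·2 = -7/3 ≠ 1/2 ⇒ order 1.

1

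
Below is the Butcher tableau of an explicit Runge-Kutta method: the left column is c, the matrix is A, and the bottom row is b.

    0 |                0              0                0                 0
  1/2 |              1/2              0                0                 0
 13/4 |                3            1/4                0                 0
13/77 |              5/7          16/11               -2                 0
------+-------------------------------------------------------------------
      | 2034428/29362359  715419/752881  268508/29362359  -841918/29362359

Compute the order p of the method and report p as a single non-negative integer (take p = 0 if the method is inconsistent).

b = (2034428/29362359, 715419/752881, 268508/29362359, -841918/29362359)
c = (0, 1/2, 13/4, 13/77)
Ac = (0, 0, 1/8, -127/22)
Σ b_i: 2034428/29362359·1 + 715419/752881·1 + 268508/29362359·1 + (-841918/29362359)·1 = 1 ✓
b·c: 715419/752881·1/2 + 268508/29362359·13/4 + (-841918/29362359)·13/77 = 1/2 ✓
b·c²: 715419/752881·1/4 + 268508/29362359·169/16 + (-841918/29362359)·169/5929 = 1/3 ✓
b·Ac: 268508/29362359·1/8 + (-841918/29362359)·(-127/22) = 1/6 ✓
b·c³: 715419/752881·1/8 + 268508/29362359·2197/64 + (-841918/29362359)·2197/456533 = 401221087/927549392 ≠ 1/4 ⇒ order 3.
b·(c∘Ac): 268508/29362359·13/32 + (-841918/29362359)·(-1651/1694) = 190693/6023048 ≠ 1/8
b·Ac²: 268508/29362359·1/16 + (-841918/29362359)·(-1827/88) = 2691715/4517286 ≠ 1/12
b·A²c: (-841918/29362359)·(-1/4) = 420959/58724718 ≠ 1/24

3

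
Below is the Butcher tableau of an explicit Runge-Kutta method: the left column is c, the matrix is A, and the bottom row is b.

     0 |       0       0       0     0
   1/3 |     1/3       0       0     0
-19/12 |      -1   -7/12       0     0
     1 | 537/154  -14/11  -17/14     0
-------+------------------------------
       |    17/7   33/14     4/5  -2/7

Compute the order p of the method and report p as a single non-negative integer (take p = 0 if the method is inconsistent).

0

b = (17/7, 33/14, 4/5, -2/7)
c = (0, 1/3, -19/12, 1)
Ac = (0, 0, -7/36, 923/616)
Σ b_i: 17/7·1 + 33/14·1 + 4/5·1 + (-2/7)·1 = 53/10 ≠ 1 ⇒ order 0.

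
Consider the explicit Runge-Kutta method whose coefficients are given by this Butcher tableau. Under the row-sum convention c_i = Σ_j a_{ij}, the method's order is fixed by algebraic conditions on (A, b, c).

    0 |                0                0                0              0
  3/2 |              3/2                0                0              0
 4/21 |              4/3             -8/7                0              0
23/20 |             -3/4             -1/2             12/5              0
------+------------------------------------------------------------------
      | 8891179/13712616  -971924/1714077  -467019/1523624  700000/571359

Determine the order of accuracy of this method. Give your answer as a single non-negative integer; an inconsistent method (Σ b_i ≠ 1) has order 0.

b = (8891179/13712616, -971924/1714077, -467019/1523624, 700000/571359)
c = (0, 3/2, 4/21, 23/20)
Ac = (0, 0, -12/7, -41/140)
Σ b_i: 8891179/13712616·1 + (-971924/1714077)·1 + (-467019/1523624)·1 + 700000/571359·1 = 1 ✓
b·c: (-971924/1714077)·3/2 + (-467019/1523624)·4/21 + 700000/571359·23/20 = 1/2 ✓
b·c²: (-971924/1714077)·9/4 + (-467019/1523624)·16/441 + 700000/571359·529/400 = 1/3 ✓
b·Ac: (-467019/1523624)·(-12/7) + 700000/571359·(-41/140) = 1/6 ✓
b·c³: (-971924/1714077)·27/8 + (-467019/1523624)·64/9261 + 700000/571359·12167/8000 = -210086/3999513 ≠ 1/4 ⇒ order 3.
b·(c∘Ac): (-467019/1523624)·(-16/49) + 700000/571359·(-943/2800) = -178564/571359 ≠ 1/8
b·Ac²: (-467019/1523624)·(-18/7) + 700000/571359·(-6103/5880) = -23201461/47994156 ≠ 1/12
b·A²c: 700000/571359·(-144/35) = -960000/190453 ≠ 1/24

3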